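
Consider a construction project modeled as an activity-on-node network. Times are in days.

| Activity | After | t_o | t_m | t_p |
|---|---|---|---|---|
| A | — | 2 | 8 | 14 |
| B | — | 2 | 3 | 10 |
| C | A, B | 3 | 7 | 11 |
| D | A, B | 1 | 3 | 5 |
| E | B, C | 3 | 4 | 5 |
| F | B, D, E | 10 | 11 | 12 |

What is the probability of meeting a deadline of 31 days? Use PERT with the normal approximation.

te_A = (2 + 4·8 + 14)/6 = 48/6 = 8; σ²_A = ((14−2)/6)² = 4.000
te_B = (2 + 4·3 + 10)/6 = 24/6 = 4; σ²_B = ((10−2)/6)² = 1.778
te_C = (3 + 4·7 + 11)/6 = 42/6 = 7; σ²_C = ((11−3)/6)² = 1.778
te_D = (1 + 4·3 + 5)/6 = 18/6 = 3; σ²_D = ((5−1)/6)² = 0.444
te_E = (3 + 4·4 + 5)/6 = 24/6 = 4; σ²_E = ((5−3)/6)² = 0.111
te_F = (10 + 4·11 + 12)/6 = 66/6 = 11; σ²_F = ((12−10)/6)² = 0.111

Forward pass:
ES_A = 0; EF_A = 8
ES_B = 0; EF_B = 4
ES_C = max(EF_A=8, EF_B=4) = 8; EF_C = 8+7 = 15
ES_D = max(EF_A=8, EF_B=4) = 8; EF_D = 8+3 = 11
ES_E = max(EF_B=4, EF_C=15) = 15; EF_E = 15+4 = 19
ES_F = max(EF_B=4, EF_D=11, EF_E=19) = 19; EF_F = 19+11 = 30
Expected project duration μ = 30 days. Critical path: A → C → E → F.

Variance along critical path = 4.000 + 1.778 + 0.111 + 0.111 = 6.000; σ = √6.000 = 2.449 days.
Z = (31 − 30) / 2.449 = 0.408
P(T ≤ 31) = Φ(0.408) ≈ 0.658

0.658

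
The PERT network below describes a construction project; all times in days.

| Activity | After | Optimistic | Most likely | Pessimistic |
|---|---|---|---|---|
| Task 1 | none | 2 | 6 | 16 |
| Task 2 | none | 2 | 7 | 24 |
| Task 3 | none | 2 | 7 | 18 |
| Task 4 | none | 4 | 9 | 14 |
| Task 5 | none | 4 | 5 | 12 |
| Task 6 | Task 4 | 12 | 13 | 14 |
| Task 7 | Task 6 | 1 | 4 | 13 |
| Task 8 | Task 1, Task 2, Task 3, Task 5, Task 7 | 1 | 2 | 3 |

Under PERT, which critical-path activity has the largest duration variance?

Task 7

te_Task 1 = (2 + 4·6 + 16)/6 = 42/6 = 7; σ²_Task 1 = ((16−2)/6)² = 5.444
te_Task 2 = (2 + 4·7 + 24)/6 = 54/6 = 9; σ²_Task 2 = ((24−2)/6)² = 13.444
te_Task 3 = (2 + 4·7 + 18)/6 = 48/6 = 8; σ²_Task 3 = ((18−2)/6)² = 7.111
te_Task 4 = (4 + 4·9 + 14)/6 = 54/6 = 9; σ²_Task 4 = ((14−4)/6)² = 2.778
te_Task 5 = (4 + 4·5 + 12)/6 = 36/6 = 6; σ²_Task 5 = ((12−4)/6)² = 1.778
te_Task 6 = (12 + 4·13 + 14)/6 = 78/6 = 13; σ²_Task 6 = ((14−12)/6)² = 0.111
te_Task 7 = (1 + 4·4 + 13)/6 = 30/6 = 5; σ²_Task 7 = ((13−1)/6)² = 4.000
te_Task 8 = (1 + 4·2 + 3)/6 = 12/6 = 2; σ²_Task 8 = ((3−1)/6)² = 0.111

Forward pass:
ES_Task 1 = 0; EF_Task 1 = 7
ES_Task 2 = 0; EF_Task 2 = 9
ES_Task 3 = 0; EF_Task 3 = 8
ES_Task 4 = 0; EF_Task 4 = 9
ES_Task 5 = 0; EF_Task 5 = 6
ES_Task 6 = 9; EF_Task 6 = 9+13 = 22
ES_Task 7 = 22; EF_Task 7 = 22+5 = 27
ES_Task 8 = max(EF_Task 1=7, EF_Task 2=9, EF_Task 3=8, EF_Task 5=6, EF_Task 7=27) = 27; EF_Task 8 = 27+2 = 29
Expected project duration μ = 29 days. Critical path: Task 4 → Task 6 → Task 7 → Task 8.

Variances on critical path: σ²_Task 4=2.778, σ²_Task 6=0.111, σ²_Task 7=4.000, σ²_Task 8=0.111.
Largest is σ²_Task 7 = 4.000.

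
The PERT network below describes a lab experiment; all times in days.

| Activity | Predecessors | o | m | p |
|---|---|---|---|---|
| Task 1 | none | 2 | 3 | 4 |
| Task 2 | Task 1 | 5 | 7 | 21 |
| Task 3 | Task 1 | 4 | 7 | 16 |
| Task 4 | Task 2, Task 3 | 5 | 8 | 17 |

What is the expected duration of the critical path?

21 days

te_Task 1 = (2 + 4·3 + 4)/6 = 18/6 = 3
te_Task 2 = (5 + 4·7 + 21)/6 = 54/6 = 9
te_Task 3 = (4 + 4·7 + 16)/6 = 48/6 = 8
te_Task 4 = (5 + 4·8 + 17)/6 = 54/6 = 9

Forward pass:
ES_Task 1 = 0; EF_Task 1 = 3
ES_Task 2 = 3; EF_Task 2 = 3+9 = 12
ES_Task 3 = 3; EF_Task 3 = 3+8 = 11
ES_Task 4 = max(EF_Task 2=12, EF_Task 3=11) = 12; EF_Task 4 = 12+9 = 21
Expected project duration μ = 21 days. Critical path: Task 1 → Task 2 → Task 4.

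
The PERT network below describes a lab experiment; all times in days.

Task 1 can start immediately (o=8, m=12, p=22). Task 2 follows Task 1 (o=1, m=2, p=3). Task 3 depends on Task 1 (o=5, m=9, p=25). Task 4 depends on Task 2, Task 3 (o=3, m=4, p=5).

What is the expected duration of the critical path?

te_Task 1 = (8 + 4·12 + 22)/6 = 78/6 = 13
te_Task 2 = (1 + 4·2 + 3)/6 = 12/6 = 2
te_Task 3 = (5 + 4·9 + 25)/6 = 66/6 = 11
te_Task 4 = (3 + 4·4 + 5)/6 = 24/6 = 4

Forward pass:
ES_Task 1 = 0; EF_Task 1 = 13
ES_Task 2 = 13; EF_Task 2 = 13+2 = 15
ES_Task 3 = 13; EF_Task 3 = 13+11 = 24
ES_Task 4 = max(EF_Task 2=15, EF_Task 3=24) = 24; EF_Task 4 = 24+4 = 28
Expected project duration μ = 28 days. Critical path: Task 1 → Task 3 → Task 4.

28 days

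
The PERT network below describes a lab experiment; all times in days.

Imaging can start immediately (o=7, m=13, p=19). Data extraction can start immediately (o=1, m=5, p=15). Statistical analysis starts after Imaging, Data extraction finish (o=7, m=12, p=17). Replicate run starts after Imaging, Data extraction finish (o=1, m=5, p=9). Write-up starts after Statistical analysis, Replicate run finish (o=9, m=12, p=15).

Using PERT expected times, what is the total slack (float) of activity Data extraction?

7 days

te_Imaging = (7 + 4·13 + 19)/6 = 78/6 = 13
te_Data extraction = (1 + 4·5 + 15)/6 = 36/6 = 6
te_Statistical analysis = (7 + 4·12 + 17)/6 = 72/6 = 12
te_Replicate run = (1 + 4·5 + 9)/6 = 30/6 = 5
te_Write-up = (9 + 4·12 + 15)/6 = 72/6 = 12

Forward pass:
ES_Imaging = 0; EF_Imaging = 13
ES_Data extraction = 0; EF_Data extraction = 6
ES_Statistical analysis = max(EF_Imaging=13, EF_Data extraction=6) = 13; EF_Statistical analysis = 13+12 = 25
ES_Replicate run = max(EF_Imaging=13, EF_Data extraction=6) = 13; EF_Replicate run = 13+5 = 18
ES_Write-up = max(EF_Statistical analysis=25, EF_Replicate run=18) = 25; EF_Write-up = 25+12 = 37
Expected project duration μ = 37 days. Critical path: Imaging → Statistical analysis → Write-up.

Backward pass:
LF_Write-up = 37; LS_Write-up = 37−12 = 25
LF_Replicate run = LS_Write-up = 25; LS_Replicate run = 25−5 = 20
LF_Statistical analysis = LS_Write-up = 25; LS_Statistical analysis = 25−12 = 13
LF_Data extraction = min(LS_Statistical analysis=13, LS_Replicate run=20) = 13; LS_Data extraction = 13−6 = 7
LF_Imaging = min(LS_Statistical analysis=13, LS_Replicate run=20) = 13; LS_Imaging = 13−13 = 0
Slack_Data extraction = LS_Data extraction − ES_Data extraction = 7 − 0 = 7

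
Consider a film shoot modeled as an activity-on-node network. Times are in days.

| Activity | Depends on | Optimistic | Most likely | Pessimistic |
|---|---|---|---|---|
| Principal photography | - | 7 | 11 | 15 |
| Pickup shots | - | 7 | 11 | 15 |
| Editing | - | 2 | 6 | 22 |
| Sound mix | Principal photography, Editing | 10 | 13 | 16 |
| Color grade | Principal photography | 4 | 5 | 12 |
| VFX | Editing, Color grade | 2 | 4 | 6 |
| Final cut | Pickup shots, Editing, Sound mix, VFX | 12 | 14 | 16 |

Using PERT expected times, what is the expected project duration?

38 days

te_Principal photography = (7 + 4·11 + 15)/6 = 66/6 = 11
te_Pickup shots = (7 + 4·11 + 15)/6 = 66/6 = 11
te_Editing = (2 + 4·6 + 22)/6 = 48/6 = 8
te_Sound mix = (10 + 4·13 + 16)/6 = 78/6 = 13
te_Color grade = (4 + 4·5 + 12)/6 = 36/6 = 6
te_VFX = (2 + 4·4 + 6)/6 = 24/6 = 4
te_Final cut = (12 + 4·14 + 16)/6 = 84/6 = 14

Forward pass:
ES_Principal photography = 0; EF_Principal photography = 11
ES_Pickup shots = 0; EF_Pickup shots = 11
ES_Editing = 0; EF_Editing = 8
ES_Sound mix = max(EF_Principal photography=11, EF_Editing=8) = 11; EF_Sound mix = 11+13 = 24
ES_Color grade = 11; EF_Color grade = 11+6 = 17
ES_VFX = max(EF_Editing=8, EF_Color grade=17) = 17; EF_VFX = 17+4 = 21
ES_Final cut = max(EF_Pickup shots=11, EF_Editing=8, EF_Sound mix=24, EF_VFX=21) = 24; EF_Final cut = 24+14 = 38
Expected project duration μ = 38 days. Critical path: Principal photography → Sound mix → Final cut.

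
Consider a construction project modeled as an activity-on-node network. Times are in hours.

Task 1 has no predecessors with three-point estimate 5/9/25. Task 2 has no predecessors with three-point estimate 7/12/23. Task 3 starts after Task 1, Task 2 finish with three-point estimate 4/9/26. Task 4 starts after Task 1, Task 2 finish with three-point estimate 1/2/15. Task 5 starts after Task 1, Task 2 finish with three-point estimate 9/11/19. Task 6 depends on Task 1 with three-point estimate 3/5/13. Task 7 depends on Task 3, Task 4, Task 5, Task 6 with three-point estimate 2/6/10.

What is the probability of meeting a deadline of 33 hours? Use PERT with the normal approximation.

0.721

te_Task 1 = (5 + 4·9 + 25)/6 = 66/6 = 11; σ²_Task 1 = ((25−5)/6)² = 11.111
te_Task 2 = (7 + 4·12 + 23)/6 = 78/6 = 13; σ²_Task 2 = ((23−7)/6)² = 7.111
te_Task 3 = (4 + 4·9 + 26)/6 = 66/6 = 11; σ²_Task 3 = ((26−4)/6)² = 13.444
te_Task 4 = (1 + 4·2 + 15)/6 = 24/6 = 4; σ²_Task 4 = ((15−1)/6)² = 5.444
te_Task 5 = (9 + 4·11 + 19)/6 = 72/6 = 12; σ²_Task 5 = ((19−9)/6)² = 2.778
te_Task 6 = (3 + 4·5 + 13)/6 = 36/6 = 6; σ²_Task 6 = ((13−3)/6)² = 2.778
te_Task 7 = (2 + 4·6 + 10)/6 = 36/6 = 6; σ²_Task 7 = ((10−2)/6)² = 1.778

Forward pass:
ES_Task 1 = 0; EF_Task 1 = 11
ES_Task 2 = 0; EF_Task 2 = 13
ES_Task 3 = max(EF_Task 1=11, EF_Task 2=13) = 13; EF_Task 3 = 13+11 = 24
ES_Task 4 = max(EF_Task 1=11, EF_Task 2=13) = 13; EF_Task 4 = 13+4 = 17
ES_Task 5 = max(EF_Task 1=11, EF_Task 2=13) = 13; EF_Task 5 = 13+12 = 25
ES_Task 6 = 11; EF_Task 6 = 11+6 = 17
ES_Task 7 = max(EF_Task 3=24, EF_Task 4=17, EF_Task 5=25, EF_Task 6=17) = 25; EF_Task 7 = 25+6 = 31
Expected project duration μ = 31 hours. Critical path: Task 2 → Task 5 → Task 7.

Variance along critical path = 7.111 + 2.778 + 1.778 = 11.667; σ = √11.667 = 3.416 hours.
Z = (33 − 31) / 3.416 = 0.586
P(T ≤ 33) = Φ(0.586) ≈ 0.721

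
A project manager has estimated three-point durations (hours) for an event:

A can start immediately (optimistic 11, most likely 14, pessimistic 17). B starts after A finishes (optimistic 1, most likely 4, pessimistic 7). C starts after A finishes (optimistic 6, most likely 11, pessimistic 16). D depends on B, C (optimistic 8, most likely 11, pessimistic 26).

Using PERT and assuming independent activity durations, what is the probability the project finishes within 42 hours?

te_A = (11 + 4·14 + 17)/6 = 84/6 = 14; σ²_A = ((17−11)/6)² = 1.000
te_B = (1 + 4·4 + 7)/6 = 24/6 = 4; σ²_B = ((7−1)/6)² = 1.000
te_C = (6 + 4·11 + 16)/6 = 66/6 = 11; σ²_C = ((16−6)/6)² = 2.778
te_D = (8 + 4·11 + 26)/6 = 78/6 = 13; σ²_D = ((26−8)/6)² = 9.000

Forward pass:
ES_A = 0; EF_A = 14
ES_B = 14; EF_B = 14+4 = 18
ES_C = 14; EF_C = 14+11 = 25
ES_D = max(EF_B=18, EF_C=25) = 25; EF_D = 25+13 = 38
Expected project duration μ = 38 hours. Critical path: A → C → D.

Variance along critical path = 1.000 + 2.778 + 9.000 = 12.778; σ = √12.778 = 3.575 hours.
Z = (42 − 38) / 3.575 = 1.119
P(T ≤ 42) = Φ(1.119) ≈ 0.868

0.868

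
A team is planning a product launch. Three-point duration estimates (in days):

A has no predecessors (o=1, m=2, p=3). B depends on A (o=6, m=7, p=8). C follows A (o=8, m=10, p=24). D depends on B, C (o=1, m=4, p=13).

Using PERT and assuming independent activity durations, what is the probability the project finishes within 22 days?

te_A = (1 + 4·2 + 3)/6 = 12/6 = 2; σ²_A = ((3−1)/6)² = 0.111
te_B = (6 + 4·7 + 8)/6 = 42/6 = 7; σ²_B = ((8−6)/6)² = 0.111
te_C = (8 + 4·10 + 24)/6 = 72/6 = 12; σ²_C = ((24−8)/6)² = 7.111
te_D = (1 + 4·4 + 13)/6 = 30/6 = 5; σ²_D = ((13−1)/6)² = 4.000

Forward pass:
ES_A = 0; EF_A = 2
ES_B = 2; EF_B = 2+7 = 9
ES_C = 2; EF_C = 2+12 = 14
ES_D = max(EF_B=9, EF_C=14) = 14; EF_D = 14+5 = 19
Expected project duration μ = 19 days. Critical path: A → C → D.

Variance along critical path = 0.111 + 7.111 + 4.000 = 11.222; σ = √11.222 = 3.350 days.
Z = (22 − 19) / 3.350 = 0.896
P(T ≤ 22) = Φ(0.896) ≈ 0.815

0.815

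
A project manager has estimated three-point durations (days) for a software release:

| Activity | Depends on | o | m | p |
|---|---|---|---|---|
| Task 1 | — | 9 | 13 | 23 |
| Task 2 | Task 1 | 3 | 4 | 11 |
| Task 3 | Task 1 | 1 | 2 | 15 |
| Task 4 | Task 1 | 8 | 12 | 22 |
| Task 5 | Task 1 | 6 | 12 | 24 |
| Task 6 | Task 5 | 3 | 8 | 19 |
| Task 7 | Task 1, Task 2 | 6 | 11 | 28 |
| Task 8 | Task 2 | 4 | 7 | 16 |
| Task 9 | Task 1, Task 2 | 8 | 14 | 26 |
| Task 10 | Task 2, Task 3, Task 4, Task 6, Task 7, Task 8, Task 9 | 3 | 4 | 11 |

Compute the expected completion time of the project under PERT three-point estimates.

te_Task 1 = (9 + 4·13 + 23)/6 = 84/6 = 14
te_Task 2 = (3 + 4·4 + 11)/6 = 30/6 = 5
te_Task 3 = (1 + 4·2 + 15)/6 = 24/6 = 4
te_Task 4 = (8 + 4·12 + 22)/6 = 78/6 = 13
te_Task 5 = (6 + 4·12 + 24)/6 = 78/6 = 13
te_Task 6 = (3 + 4·8 + 19)/6 = 54/6 = 9
te_Task 7 = (6 + 4·11 + 28)/6 = 78/6 = 13
te_Task 8 = (4 + 4·7 + 16)/6 = 48/6 = 8
te_Task 9 = (8 + 4·14 + 26)/6 = 90/6 = 15
te_Task 10 = (3 + 4·4 + 11)/6 = 30/6 = 5

Forward pass:
ES_Task 1 = 0; EF_Task 1 = 14
ES_Task 2 = 14; EF_Task 2 = 14+5 = 19
ES_Task 3 = 14; EF_Task 3 = 14+4 = 18
ES_Task 4 = 14; EF_Task 4 = 14+13 = 27
ES_Task 5 = 14; EF_Task 5 = 14+13 = 27
ES_Task 6 = 27; EF_Task 6 = 27+9 = 36
ES_Task 7 = max(EF_Task 1=14, EF_Task 2=19) = 19; EF_Task 7 = 19+13 = 32
ES_Task 8 = 19; EF_Task 8 = 19+8 = 27
ES_Task 9 = max(EF_Task 1=14, EF_Task 2=19) = 19; EF_Task 9 = 19+15 = 34
ES_Task 10 = max(EF_Task 2=19, EF_Task 3=18, EF_Task 4=27, EF_Task 6=36, EF_Task 7=32, EF_Task 8=27, EF_Task 9=34) = 36; EF_Task 10 = 36+5 = 41
Expected project duration μ = 41 days. Critical path: Task 1 → Task 5 → Task 6 → Task 10.

41 days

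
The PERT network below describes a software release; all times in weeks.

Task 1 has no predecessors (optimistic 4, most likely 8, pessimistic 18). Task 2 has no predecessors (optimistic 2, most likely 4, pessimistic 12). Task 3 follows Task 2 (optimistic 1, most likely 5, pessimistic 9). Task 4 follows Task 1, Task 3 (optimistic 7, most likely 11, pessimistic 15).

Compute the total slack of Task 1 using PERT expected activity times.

1 weeks

te_Task 1 = (4 + 4·8 + 18)/6 = 54/6 = 9
te_Task 2 = (2 + 4·4 + 12)/6 = 30/6 = 5
te_Task 3 = (1 + 4·5 + 9)/6 = 30/6 = 5
te_Task 4 = (7 + 4·11 + 15)/6 = 66/6 = 11

Forward pass:
ES_Task 1 = 0; EF_Task 1 = 9
ES_Task 2 = 0; EF_Task 2 = 5
ES_Task 3 = 5; EF_Task 3 = 5+5 = 10
ES_Task 4 = max(EF_Task 1=9, EF_Task 3=10) = 10; EF_Task 4 = 10+11 = 21
Expected project duration μ = 21 weeks. Critical path: Task 2 → Task 3 → Task 4.

Backward pass:
LF_Task 4 = 21; LS_Task 4 = 21−11 = 10
LF_Task 3 = LS_Task 4 = 10; LS_Task 3 = 10−5 = 5
LF_Task 2 = LS_Task 3 = 5; LS_Task 2 = 5−5 = 0
LF_Task 1 = LS_Task 4 = 10; LS_Task 1 = 10−9 = 1
Slack_Task 1 = LS_Task 1 − ES_Task 1 = 1 − 0 = 1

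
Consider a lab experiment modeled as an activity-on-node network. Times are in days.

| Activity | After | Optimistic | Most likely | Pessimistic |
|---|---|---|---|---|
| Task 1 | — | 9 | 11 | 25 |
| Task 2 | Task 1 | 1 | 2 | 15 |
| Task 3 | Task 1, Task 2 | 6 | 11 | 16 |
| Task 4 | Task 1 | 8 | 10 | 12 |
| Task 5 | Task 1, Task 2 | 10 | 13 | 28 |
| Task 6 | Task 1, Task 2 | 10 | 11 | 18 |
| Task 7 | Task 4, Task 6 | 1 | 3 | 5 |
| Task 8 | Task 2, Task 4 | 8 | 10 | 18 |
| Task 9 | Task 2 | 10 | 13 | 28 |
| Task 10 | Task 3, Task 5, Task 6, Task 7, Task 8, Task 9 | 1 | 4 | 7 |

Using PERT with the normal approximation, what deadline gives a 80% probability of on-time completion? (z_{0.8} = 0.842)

40.8 days

te_Task 1 = (9 + 4·11 + 25)/6 = 78/6 = 13; σ²_Task 1 = ((25−9)/6)² = 7.111
te_Task 2 = (1 + 4·2 + 15)/6 = 24/6 = 4; σ²_Task 2 = ((15−1)/6)² = 5.444
te_Task 3 = (6 + 4·11 + 16)/6 = 66/6 = 11; σ²_Task 3 = ((16−6)/6)² = 2.778
te_Task 4 = (8 + 4·10 + 12)/6 = 60/6 = 10; σ²_Task 4 = ((12−8)/6)² = 0.444
te_Task 5 = (10 + 4·13 + 28)/6 = 90/6 = 15; σ²_Task 5 = ((28−10)/6)² = 9.000
te_Task 6 = (10 + 4·11 + 18)/6 = 72/6 = 12; σ²_Task 6 = ((18−10)/6)² = 1.778
te_Task 7 = (1 + 4·3 + 5)/6 = 18/6 = 3; σ²_Task 7 = ((5−1)/6)² = 0.444
te_Task 8 = (8 + 4·10 + 18)/6 = 66/6 = 11; σ²_Task 8 = ((18−8)/6)² = 2.778
te_Task 9 = (10 + 4·13 + 28)/6 = 90/6 = 15; σ²_Task 9 = ((28−10)/6)² = 9.000
te_Task 10 = (1 + 4·4 + 7)/6 = 24/6 = 4; σ²_Task 10 = ((7−1)/6)² = 1.000

Forward pass:
ES_Task 1 = 0; EF_Task 1 = 13
ES_Task 2 = 13; EF_Task 2 = 13+4 = 17
ES_Task 3 = max(EF_Task 1=13, EF_Task 2=17) = 17; EF_Task 3 = 17+11 = 28
ES_Task 4 = 13; EF_Task 4 = 13+10 = 23
ES_Task 5 = max(EF_Task 1=13, EF_Task 2=17) = 17; EF_Task 5 = 17+15 = 32
ES_Task 6 = max(EF_Task 1=13, EF_Task 2=17) = 17; EF_Task 6 = 17+12 = 29
ES_Task 7 = max(EF_Task 4=23, EF_Task 6=29) = 29; EF_Task 7 = 29+3 = 32
ES_Task 8 = max(EF_Task 2=17, EF_Task 4=23) = 23; EF_Task 8 = 23+11 = 34
ES_Task 9 = 17; EF_Task 9 = 17+15 = 32
ES_Task 10 = max(EF_Task 3=28, EF_Task 5=32, EF_Task 6=29, EF_Task 7=32, EF_Task 8=34, EF_Task 9=32) = 34; EF_Task 10 = 34+4 = 38
Expected project duration μ = 38 days. Critical path: Task 1 → Task 4 → Task 8 → Task 10.

Variance along critical path = 7.111 + 0.444 + 2.778 + 1.000 = 11.333; σ = 3.367 days.
D = μ + z·σ = 38 + 0.842·3.367 = 40.8 days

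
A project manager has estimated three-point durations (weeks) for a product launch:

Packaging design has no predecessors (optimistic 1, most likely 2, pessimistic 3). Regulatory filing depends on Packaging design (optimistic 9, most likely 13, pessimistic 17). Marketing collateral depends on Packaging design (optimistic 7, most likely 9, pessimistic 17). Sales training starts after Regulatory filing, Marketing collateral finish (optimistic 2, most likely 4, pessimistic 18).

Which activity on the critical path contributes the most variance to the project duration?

te_Packaging design = (1 + 4·2 + 3)/6 = 12/6 = 2; σ²_Packaging design = ((3−1)/6)² = 0.111
te_Regulatory filing = (9 + 4·13 + 17)/6 = 78/6 = 13; σ²_Regulatory filing = ((17−9)/6)² = 1.778
te_Marketing collateral = (7 + 4·9 + 17)/6 = 60/6 = 10; σ²_Marketing collateral = ((17−7)/6)² = 2.778
te_Sales training = (2 + 4·4 + 18)/6 = 36/6 = 6; σ²_Sales training = ((18−2)/6)² = 7.111

Forward pass:
ES_Packaging design = 0; EF_Packaging design = 2
ES_Regulatory filing = 2; EF_Regulatory filing = 2+13 = 15
ES_Marketing collateral = 2; EF_Marketing collateral = 2+10 = 12
ES_Sales training = max(EF_Regulatory filing=15, EF_Marketing collateral=12) = 15; EF_Sales training = 15+6 = 21
Expected project duration μ = 21 weeks. Critical path: Packaging design → Regulatory filing → Sales training.

Variances on critical path: σ²_Packaging design=0.111, σ²_Regulatory filing=1.778, σ²_Sales training=7.111.
Largest is σ²_Sales training = 7.111.

Sales training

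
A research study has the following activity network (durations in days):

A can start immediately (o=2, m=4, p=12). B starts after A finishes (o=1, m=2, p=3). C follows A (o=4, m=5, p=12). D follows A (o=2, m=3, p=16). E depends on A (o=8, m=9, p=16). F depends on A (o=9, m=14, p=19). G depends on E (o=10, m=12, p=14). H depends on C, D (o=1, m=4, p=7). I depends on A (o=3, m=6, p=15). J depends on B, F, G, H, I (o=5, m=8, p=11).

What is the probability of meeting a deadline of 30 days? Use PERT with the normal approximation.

0.021

te_A = (2 + 4·4 + 12)/6 = 30/6 = 5; σ²_A = ((12−2)/6)² = 2.778
te_B = (1 + 4·2 + 3)/6 = 12/6 = 2; σ²_B = ((3−1)/6)² = 0.111
te_C = (4 + 4·5 + 12)/6 = 36/6 = 6; σ²_C = ((12−4)/6)² = 1.778
te_D = (2 + 4·3 + 16)/6 = 30/6 = 5; σ²_D = ((16−2)/6)² = 5.444
te_E = (8 + 4·9 + 16)/6 = 60/6 = 10; σ²_E = ((16−8)/6)² = 1.778
te_F = (9 + 4·14 + 19)/6 = 84/6 = 14; σ²_F = ((19−9)/6)² = 2.778
te_G = (10 + 4·12 + 14)/6 = 72/6 = 12; σ²_G = ((14−10)/6)² = 0.444
te_H = (1 + 4·4 + 7)/6 = 24/6 = 4; σ²_H = ((7−1)/6)² = 1.000
te_I = (3 + 4·6 + 15)/6 = 42/6 = 7; σ²_I = ((15−3)/6)² = 4.000
te_J = (5 + 4·8 + 11)/6 = 48/6 = 8; σ²_J = ((11−5)/6)² = 1.000

Forward pass:
ES_A = 0; EF_A = 5
ES_B = 5; EF_B = 5+2 = 7
ES_C = 5; EF_C = 5+6 = 11
ES_D = 5; EF_D = 5+5 = 10
ES_E = 5; EF_E = 5+10 = 15
ES_F = 5; EF_F = 5+14 = 19
ES_G = 15; EF_G = 15+12 = 27
ES_H = max(EF_C=11, EF_D=10) = 11; EF_H = 11+4 = 15
ES_I = 5; EF_I = 5+7 = 12
ES_J = max(EF_B=7, EF_F=19, EF_G=27, EF_H=15, EF_I=12) = 27; EF_J = 27+8 = 35
Expected project duration μ = 35 days. Critical path: A → E → G → J.

Variance along critical path = 2.778 + 1.778 + 0.444 + 1.000 = 6.000; σ = √6.000 = 2.449 days.
Z = (30 − 35) / 2.449 = -2.041
P(T ≤ 30) = Φ(-2.041) ≈ 0.021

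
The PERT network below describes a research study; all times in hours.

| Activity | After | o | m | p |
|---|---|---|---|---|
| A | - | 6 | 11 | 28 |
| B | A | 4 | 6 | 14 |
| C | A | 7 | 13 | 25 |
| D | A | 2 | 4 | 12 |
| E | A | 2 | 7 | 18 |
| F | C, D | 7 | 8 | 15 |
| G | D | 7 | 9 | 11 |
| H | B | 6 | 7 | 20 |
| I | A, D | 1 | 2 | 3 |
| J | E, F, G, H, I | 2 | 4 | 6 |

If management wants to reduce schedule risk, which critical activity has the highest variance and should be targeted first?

A

te_A = (6 + 4·11 + 28)/6 = 78/6 = 13; σ²_A = ((28−6)/6)² = 13.444
te_B = (4 + 4·6 + 14)/6 = 42/6 = 7; σ²_B = ((14−4)/6)² = 2.778
te_C = (7 + 4·13 + 25)/6 = 84/6 = 14; σ²_C = ((25−7)/6)² = 9.000
te_D = (2 + 4·4 + 12)/6 = 30/6 = 5; σ²_D = ((12−2)/6)² = 2.778
te_E = (2 + 4·7 + 18)/6 = 48/6 = 8; σ²_E = ((18−2)/6)² = 7.111
te_F = (7 + 4·8 + 15)/6 = 54/6 = 9; σ²_F = ((15−7)/6)² = 1.778
te_G = (7 + 4·9 + 11)/6 = 54/6 = 9; σ²_G = ((11−7)/6)² = 0.444
te_H = (6 + 4·7 + 20)/6 = 54/6 = 9; σ²_H = ((20−6)/6)² = 5.444
te_I = (1 + 4·2 + 3)/6 = 12/6 = 2; σ²_I = ((3−1)/6)² = 0.111
te_J = (2 + 4·4 + 6)/6 = 24/6 = 4; σ²_J = ((6−2)/6)² = 0.444

Forward pass:
ES_A = 0; EF_A = 13
ES_B = 13; EF_B = 13+7 = 20
ES_C = 13; EF_C = 13+14 = 27
ES_D = 13; EF_D = 13+5 = 18
ES_E = 13; EF_E = 13+8 = 21
ES_F = max(EF_C=27, EF_D=18) = 27; EF_F = 27+9 = 36
ES_G = 18; EF_G = 18+9 = 27
ES_H = 20; EF_H = 20+9 = 29
ES_I = max(EF_A=13, EF_D=18) = 18; EF_I = 18+2 = 20
ES_J = max(EF_E=21, EF_F=36, EF_G=27, EF_H=29, EF_I=20) = 36; EF_J = 36+4 = 40
Expected project duration μ = 40 hours. Critical path: A → C → F → J.

Variances on critical path: σ²_A=13.444, σ²_C=9.000, σ²_F=1.778, σ²_J=0.444.
Largest is σ²_A = 13.444.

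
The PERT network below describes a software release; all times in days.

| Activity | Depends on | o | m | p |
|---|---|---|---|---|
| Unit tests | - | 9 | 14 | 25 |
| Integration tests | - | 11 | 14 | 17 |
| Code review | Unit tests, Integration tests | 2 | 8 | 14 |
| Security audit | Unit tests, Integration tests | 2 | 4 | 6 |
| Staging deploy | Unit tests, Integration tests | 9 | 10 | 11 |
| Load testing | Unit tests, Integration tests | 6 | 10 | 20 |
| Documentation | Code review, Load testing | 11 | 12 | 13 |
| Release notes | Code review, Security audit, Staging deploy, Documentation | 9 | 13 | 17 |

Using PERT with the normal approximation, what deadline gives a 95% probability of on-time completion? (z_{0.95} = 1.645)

57.3 days

te_Unit tests = (9 + 4·14 + 25)/6 = 90/6 = 15; σ²_Unit tests = ((25−9)/6)² = 7.111
te_Integration tests = (11 + 4·14 + 17)/6 = 84/6 = 14; σ²_Integration tests = ((17−11)/6)² = 1.000
te_Code review = (2 + 4·8 + 14)/6 = 48/6 = 8; σ²_Code review = ((14−2)/6)² = 4.000
te_Security audit = (2 + 4·4 + 6)/6 = 24/6 = 4; σ²_Security audit = ((6−2)/6)² = 0.444
te_Staging deploy = (9 + 4·10 + 11)/6 = 60/6 = 10; σ²_Staging deploy = ((11−9)/6)² = 0.111
te_Load testing = (6 + 4·10 + 20)/6 = 66/6 = 11; σ²_Load testing = ((20−6)/6)² = 5.444
te_Documentation = (11 + 4·12 + 13)/6 = 72/6 = 12; σ²_Documentation = ((13−11)/6)² = 0.111
te_Release notes = (9 + 4·13 + 17)/6 = 78/6 = 13; σ²_Release notes = ((17−9)/6)² = 1.778

Forward pass:
ES_Unit tests = 0; EF_Unit tests = 15
ES_Integration tests = 0; EF_Integration tests = 14
ES_Code review = max(EF_Unit tests=15, EF_Integration tests=14) = 15; EF_Code review = 15+8 = 23
ES_Security audit = max(EF_Unit tests=15, EF_Integration tests=14) = 15; EF_Security audit = 15+4 = 19
ES_Staging deploy = max(EF_Unit tests=15, EF_Integration tests=14) = 15; EF_Staging deploy = 15+10 = 25
ES_Load testing = max(EF_Unit tests=15, EF_Integration tests=14) = 15; EF_Load testing = 15+11 = 26
ES_Documentation = max(EF_Code review=23, EF_Load testing=26) = 26; EF_Documentation = 26+12 = 38
ES_Release notes = max(EF_Code review=23, EF_Security audit=19, EF_Staging deploy=25, EF_Documentation=38) = 38; EF_Release notes = 38+13 = 51
Expected project duration μ = 51 days. Critical path: Unit tests → Load testing → Documentation → Release notes.

Variance along critical path = 7.111 + 5.444 + 0.111 + 1.778 = 14.444; σ = 3.801 days.
D = μ + z·σ = 51 + 1.645·3.801 = 57.3 days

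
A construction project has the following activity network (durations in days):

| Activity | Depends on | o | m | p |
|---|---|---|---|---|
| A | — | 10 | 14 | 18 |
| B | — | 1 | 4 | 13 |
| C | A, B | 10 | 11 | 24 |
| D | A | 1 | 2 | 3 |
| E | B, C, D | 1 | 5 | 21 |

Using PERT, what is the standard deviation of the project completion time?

4.28 days

te_A = (10 + 4·14 + 18)/6 = 84/6 = 14; σ²_A = ((18−10)/6)² = 1.778
te_B = (1 + 4·4 + 13)/6 = 30/6 = 5; σ²_B = ((13−1)/6)² = 4.000
te_C = (10 + 4·11 + 24)/6 = 78/6 = 13; σ²_C = ((24−10)/6)² = 5.444
te_D = (1 + 4·2 + 3)/6 = 12/6 = 2; σ²_D = ((3−1)/6)² = 0.111
te_E = (1 + 4·5 + 21)/6 = 42/6 = 7; σ²_E = ((21−1)/6)² = 11.111

Forward pass:
ES_A = 0; EF_A = 14
ES_B = 0; EF_B = 5
ES_C = max(EF_A=14, EF_B=5) = 14; EF_C = 14+13 = 27
ES_D = 14; EF_D = 14+2 = 16
ES_E = max(EF_B=5, EF_C=27, EF_D=16) = 27; EF_E = 27+7 = 34
Expected project duration μ = 34 days. Critical path: A → C → E.

Variance along critical path = 1.778 + 5.444 + 11.111 = 18.333
σ = √18.333 = 4.282 days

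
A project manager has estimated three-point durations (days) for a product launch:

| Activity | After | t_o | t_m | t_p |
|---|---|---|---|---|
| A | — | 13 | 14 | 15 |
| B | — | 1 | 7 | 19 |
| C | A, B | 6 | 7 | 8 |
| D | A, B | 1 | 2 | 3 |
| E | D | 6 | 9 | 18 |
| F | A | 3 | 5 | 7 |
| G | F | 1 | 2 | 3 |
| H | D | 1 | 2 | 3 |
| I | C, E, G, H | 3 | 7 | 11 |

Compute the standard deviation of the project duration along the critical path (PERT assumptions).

2.45 days

te_A = (13 + 4·14 + 15)/6 = 84/6 = 14; σ²_A = ((15−13)/6)² = 0.111
te_B = (1 + 4·7 + 19)/6 = 48/6 = 8; σ²_B = ((19−1)/6)² = 9.000
te_C = (6 + 4·7 + 8)/6 = 42/6 = 7; σ²_C = ((8−6)/6)² = 0.111
te_D = (1 + 4·2 + 3)/6 = 12/6 = 2; σ²_D = ((3−1)/6)² = 0.111
te_E = (6 + 4·9 + 18)/6 = 60/6 = 10; σ²_E = ((18−6)/6)² = 4.000
te_F = (3 + 4·5 + 7)/6 = 30/6 = 5; σ²_F = ((7−3)/6)² = 0.444
te_G = (1 + 4·2 + 3)/6 = 12/6 = 2; σ²_G = ((3−1)/6)² = 0.111
te_H = (1 + 4·2 + 3)/6 = 12/6 = 2; σ²_H = ((3−1)/6)² = 0.111
te_I = (3 + 4·7 + 11)/6 = 42/6 = 7; σ²_I = ((11−3)/6)² = 1.778

Forward pass:
ES_A = 0; EF_A = 14
ES_B = 0; EF_B = 8
ES_C = max(EF_A=14, EF_B=8) = 14; EF_C = 14+7 = 21
ES_D = max(EF_A=14, EF_B=8) = 14; EF_D = 14+2 = 16
ES_E = 16; EF_E = 16+10 = 26
ES_F = 14; EF_F = 14+5 = 19
ES_G = 19; EF_G = 19+2 = 21
ES_H = 16; EF_H = 16+2 = 18
ES_I = max(EF_C=21, EF_E=26, EF_G=21, EF_H=18) = 26; EF_I = 26+7 = 33
Expected project duration μ = 33 days. Critical path: A → D → E → I.

Variance along critical path = 0.111 + 0.111 + 4.000 + 1.778 = 6.000
σ = √6.000 = 2.449 days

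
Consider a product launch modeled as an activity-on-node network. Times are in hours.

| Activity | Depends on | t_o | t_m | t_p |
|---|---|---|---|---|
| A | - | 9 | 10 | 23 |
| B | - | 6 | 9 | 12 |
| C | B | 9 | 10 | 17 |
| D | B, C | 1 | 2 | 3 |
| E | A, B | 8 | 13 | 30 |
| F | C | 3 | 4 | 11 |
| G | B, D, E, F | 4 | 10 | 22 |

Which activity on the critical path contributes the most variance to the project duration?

te_A = (9 + 4·10 + 23)/6 = 72/6 = 12; σ²_A = ((23−9)/6)² = 5.444
te_B = (6 + 4·9 + 12)/6 = 54/6 = 9; σ²_B = ((12−6)/6)² = 1.000
te_C = (9 + 4·10 + 17)/6 = 66/6 = 11; σ²_C = ((17−9)/6)² = 1.778
te_D = (1 + 4·2 + 3)/6 = 12/6 = 2; σ²_D = ((3−1)/6)² = 0.111
te_E = (8 + 4·13 + 30)/6 = 90/6 = 15; σ²_E = ((30−8)/6)² = 13.444
te_F = (3 + 4·4 + 11)/6 = 30/6 = 5; σ²_F = ((11−3)/6)² = 1.778
te_G = (4 + 4·10 + 22)/6 = 66/6 = 11; σ²_G = ((22−4)/6)² = 9.000

Forward pass:
ES_A = 0; EF_A = 12
ES_B = 0; EF_B = 9
ES_C = 9; EF_C = 9+11 = 20
ES_D = max(EF_B=9, EF_C=20) = 20; EF_D = 20+2 = 22
ES_E = max(EF_A=12, EF_B=9) = 12; EF_E = 12+15 = 27
ES_F = 20; EF_F = 20+5 = 25
ES_G = max(EF_B=9, EF_D=22, EF_E=27, EF_F=25) = 27; EF_G = 27+11 = 38
Expected project duration μ = 38 hours. Critical path: A → E → G.

Variances on critical path: σ²_A=5.444, σ²_E=13.444, σ²_G=9.000.
Largest is σ²_E = 13.444.

E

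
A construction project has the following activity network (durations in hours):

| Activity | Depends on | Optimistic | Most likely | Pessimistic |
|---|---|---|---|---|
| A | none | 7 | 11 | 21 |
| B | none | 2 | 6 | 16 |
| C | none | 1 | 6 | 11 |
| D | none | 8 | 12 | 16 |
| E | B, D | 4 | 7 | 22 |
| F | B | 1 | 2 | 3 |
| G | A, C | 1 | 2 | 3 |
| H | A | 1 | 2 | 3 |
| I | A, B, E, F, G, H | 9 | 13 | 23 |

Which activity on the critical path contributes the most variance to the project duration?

te_A = (7 + 4·11 + 21)/6 = 72/6 = 12; σ²_A = ((21−7)/6)² = 5.444
te_B = (2 + 4·6 + 16)/6 = 42/6 = 7; σ²_B = ((16−2)/6)² = 5.444
te_C = (1 + 4·6 + 11)/6 = 36/6 = 6; σ²_C = ((11−1)/6)² = 2.778
te_D = (8 + 4·12 + 16)/6 = 72/6 = 12; σ²_D = ((16−8)/6)² = 1.778
te_E = (4 + 4·7 + 22)/6 = 54/6 = 9; σ²_E = ((22−4)/6)² = 9.000
te_F = (1 + 4·2 + 3)/6 = 12/6 = 2; σ²_F = ((3−1)/6)² = 0.111
te_G = (1 + 4·2 + 3)/6 = 12/6 = 2; σ²_G = ((3−1)/6)² = 0.111
te_H = (1 + 4·2 + 3)/6 = 12/6 = 2; σ²_H = ((3−1)/6)² = 0.111
te_I = (9 + 4·13 + 23)/6 = 84/6 = 14; σ²_I = ((23−9)/6)² = 5.444

Forward pass:
ES_A = 0; EF_A = 12
ES_B = 0; EF_B = 7
ES_C = 0; EF_C = 6
ES_D = 0; EF_D = 12
ES_E = max(EF_B=7, EF_D=12) = 12; EF_E = 12+9 = 21
ES_F = 7; EF_F = 7+2 = 9
ES_G = max(EF_A=12, EF_C=6) = 12; EF_G = 12+2 = 14
ES_H = 12; EF_H = 12+2 = 14
ES_I = max(EF_A=12, EF_B=7, EF_E=21, EF_F=9, EF_G=14, EF_H=14) = 21; EF_I = 21+14 = 35
Expected project duration μ = 35 hours. Critical path: D → E → I.

Variances on critical path: σ²_D=1.778, σ²_E=9.000, σ²_I=5.444.
Largest is σ²_E = 9.000.

E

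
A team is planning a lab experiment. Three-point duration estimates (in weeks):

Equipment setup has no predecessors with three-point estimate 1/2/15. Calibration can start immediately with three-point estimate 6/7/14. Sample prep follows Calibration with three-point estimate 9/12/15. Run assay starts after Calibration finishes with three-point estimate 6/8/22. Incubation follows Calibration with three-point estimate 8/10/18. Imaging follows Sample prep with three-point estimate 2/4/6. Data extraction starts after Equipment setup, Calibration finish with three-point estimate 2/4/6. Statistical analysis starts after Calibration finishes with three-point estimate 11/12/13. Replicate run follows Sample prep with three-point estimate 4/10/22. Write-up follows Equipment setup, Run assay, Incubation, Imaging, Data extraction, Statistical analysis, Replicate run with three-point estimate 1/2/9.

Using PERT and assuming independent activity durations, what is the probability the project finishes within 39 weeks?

te_Equipment setup = (1 + 4·2 + 15)/6 = 24/6 = 4; σ²_Equipment setup = ((15−1)/6)² = 5.444
te_Calibration = (6 + 4·7 + 14)/6 = 48/6 = 8; σ²_Calibration = ((14−6)/6)² = 1.778
te_Sample prep = (9 + 4·12 + 15)/6 = 72/6 = 12; σ²_Sample prep = ((15−9)/6)² = 1.000
te_Run assay = (6 + 4·8 + 22)/6 = 60/6 = 10; σ²_Run assay = ((22−6)/6)² = 7.111
te_Incubation = (8 + 4·10 + 18)/6 = 66/6 = 11; σ²_Incubation = ((18−8)/6)² = 2.778
te_Imaging = (2 + 4·4 + 6)/6 = 24/6 = 4; σ²_Imaging = ((6−2)/6)² = 0.444
te_Data extraction = (2 + 4·4 + 6)/6 = 24/6 = 4; σ²_Data extraction = ((6−2)/6)² = 0.444
te_Statistical analysis = (11 + 4·12 + 13)/6 = 72/6 = 12; σ²_Statistical analysis = ((13−11)/6)² = 0.111
te_Replicate run = (4 + 4·10 + 22)/6 = 66/6 = 11; σ²_Replicate run = ((22−4)/6)² = 9.000
te_Write-up = (1 + 4·2 + 9)/6 = 18/6 = 3; σ²_Write-up = ((9−1)/6)² = 1.778

Forward pass:
ES_Equipment setup = 0; EF_Equipment setup = 4
ES_Calibration = 0; EF_Calibration = 8
ES_Sample prep = 8; EF_Sample prep = 8+12 = 20
ES_Run assay = 8; EF_Run assay = 8+10 = 18
ES_Incubation = 8; EF_Incubation = 8+11 = 19
ES_Imaging = 20; EF_Imaging = 20+4 = 24
ES_Data extraction = max(EF_Equipment setup=4, EF_Calibration=8) = 8; EF_Data extraction = 8+4 = 12
ES_Statistical analysis = 8; EF_Statistical analysis = 8+12 = 20
ES_Replicate run = 20; EF_Replicate run = 20+11 = 31
ES_Write-up = max(EF_Equipment setup=4, EF_Run assay=18, EF_Incubation=19, EF_Imaging=24, EF_Data extraction=12, EF_Statistical analysis=20, EF_Replicate run=31) = 31; EF_Write-up = 31+3 = 34
Expected project duration μ = 34 weeks. Critical path: Calibration → Sample prep → Replicate run → Write-up.

Variance along critical path = 1.778 + 1.000 + 9.000 + 1.778 = 13.556; σ = √13.556 = 3.682 weeks.
Z = (39 − 34) / 3.682 = 1.358
P(T ≤ 39) = Φ(1.358) ≈ 0.913

0.913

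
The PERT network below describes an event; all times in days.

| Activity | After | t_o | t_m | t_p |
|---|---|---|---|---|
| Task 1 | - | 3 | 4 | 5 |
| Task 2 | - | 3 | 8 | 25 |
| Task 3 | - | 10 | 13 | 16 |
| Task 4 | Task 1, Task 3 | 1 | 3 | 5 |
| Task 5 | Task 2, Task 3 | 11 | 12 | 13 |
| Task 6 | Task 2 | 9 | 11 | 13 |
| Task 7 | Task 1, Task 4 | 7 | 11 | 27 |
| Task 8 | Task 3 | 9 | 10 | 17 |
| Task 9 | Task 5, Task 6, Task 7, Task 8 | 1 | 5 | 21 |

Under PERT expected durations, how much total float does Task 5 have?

4 days

te_Task 1 = (3 + 4·4 + 5)/6 = 24/6 = 4
te_Task 2 = (3 + 4·8 + 25)/6 = 60/6 = 10
te_Task 3 = (10 + 4·13 + 16)/6 = 78/6 = 13
te_Task 4 = (1 + 4·3 + 5)/6 = 18/6 = 3
te_Task 5 = (11 + 4·12 + 13)/6 = 72/6 = 12
te_Task 6 = (9 + 4·11 + 13)/6 = 66/6 = 11
te_Task 7 = (7 + 4·11 + 27)/6 = 78/6 = 13
te_Task 8 = (9 + 4·10 + 17)/6 = 66/6 = 11
te_Task 9 = (1 + 4·5 + 21)/6 = 42/6 = 7

Forward pass:
ES_Task 1 = 0; EF_Task 1 = 4
ES_Task 2 = 0; EF_Task 2 = 10
ES_Task 3 = 0; EF_Task 3 = 13
ES_Task 4 = max(EF_Task 1=4, EF_Task 3=13) = 13; EF_Task 4 = 13+3 = 16
ES_Task 5 = max(EF_Task 2=10, EF_Task 3=13) = 13; EF_Task 5 = 13+12 = 25
ES_Task 6 = 10; EF_Task 6 = 10+11 = 21
ES_Task 7 = max(EF_Task 1=4, EF_Task 4=16) = 16; EF_Task 7 = 16+13 = 29
ES_Task 8 = 13; EF_Task 8 = 13+11 = 24
ES_Task 9 = max(EF_Task 5=25, EF_Task 6=21, EF_Task 7=29, EF_Task 8=24) = 29; EF_Task 9 = 29+7 = 36
Expected project duration μ = 36 days. Critical path: Task 3 → Task 4 → Task 7 → Task 9.

Backward pass:
LF_Task 9 = 36; LS_Task 9 = 36−7 = 29
LF_Task 8 = LS_Task 9 = 29; LS_Task 8 = 29−11 = 18
LF_Task 7 = LS_Task 9 = 29; LS_Task 7 = 29−13 = 16
LF_Task 6 = LS_Task 9 = 29; LS_Task 6 = 29−11 = 18
LF_Task 5 = LS_Task 9 = 29; LS_Task 5 = 29−12 = 17
LF_Task 4 = LS_Task 7 = 16; LS_Task 4 = 16−3 = 13
LF_Task 3 = min(LS_Task 4=13, LS_Task 5=17, LS_Task 8=18) = 13; LS_Task 3 = 13−13 = 0
LF_Task 2 = min(LS_Task 5=17, LS_Task 6=18) = 17; LS_Task 2 = 17−10 = 7
LF_Task 1 = min(LS_Task 4=13, LS_Task 7=16) = 13; LS_Task 1 = 13−4 = 9
Slack_Task 5 = LS_Task 5 − ES_Task 5 = 17 − 13 = 4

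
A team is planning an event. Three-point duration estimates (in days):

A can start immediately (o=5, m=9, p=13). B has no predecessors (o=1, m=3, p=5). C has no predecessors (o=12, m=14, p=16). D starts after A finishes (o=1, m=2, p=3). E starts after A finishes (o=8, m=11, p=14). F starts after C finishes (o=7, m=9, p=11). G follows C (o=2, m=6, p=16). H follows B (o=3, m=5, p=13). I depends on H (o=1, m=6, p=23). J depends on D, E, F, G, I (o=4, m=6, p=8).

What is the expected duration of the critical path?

te_A = (5 + 4·9 + 13)/6 = 54/6 = 9
te_B = (1 + 4·3 + 5)/6 = 18/6 = 3
te_C = (12 + 4·14 + 16)/6 = 84/6 = 14
te_D = (1 + 4·2 + 3)/6 = 12/6 = 2
te_E = (8 + 4·11 + 14)/6 = 66/6 = 11
te_F = (7 + 4·9 + 11)/6 = 54/6 = 9
te_G = (2 + 4·6 + 16)/6 = 42/6 = 7
te_H = (3 + 4·5 + 13)/6 = 36/6 = 6
te_I = (1 + 4·6 + 23)/6 = 48/6 = 8
te_J = (4 + 4·6 + 8)/6 = 36/6 = 6

Forward pass:
ES_A = 0; EF_A = 9
ES_B = 0; EF_B = 3
ES_C = 0; EF_C = 14
ES_D = 9; EF_D = 9+2 = 11
ES_E = 9; EF_E = 9+11 = 20
ES_F = 14; EF_F = 14+9 = 23
ES_G = 14; EF_G = 14+7 = 21
ES_H = 3; EF_H = 3+6 = 9
ES_I = 9; EF_I = 9+8 = 17
ES_J = max(EF_D=11, EF_E=20, EF_F=23, EF_G=21, EF_I=17) = 23; EF_J = 23+6 = 29
Expected project duration μ = 29 days. Critical path: C → F → J.

29 days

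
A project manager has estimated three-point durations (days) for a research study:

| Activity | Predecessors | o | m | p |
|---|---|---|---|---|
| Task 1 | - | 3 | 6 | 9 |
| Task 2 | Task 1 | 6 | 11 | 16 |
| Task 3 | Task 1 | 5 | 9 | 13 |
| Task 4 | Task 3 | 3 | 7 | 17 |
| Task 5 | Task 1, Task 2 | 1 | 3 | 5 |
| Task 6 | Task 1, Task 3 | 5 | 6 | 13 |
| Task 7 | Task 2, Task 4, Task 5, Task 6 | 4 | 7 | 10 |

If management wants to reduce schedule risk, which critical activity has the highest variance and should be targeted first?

te_Task 1 = (3 + 4·6 + 9)/6 = 36/6 = 6; σ²_Task 1 = ((9−3)/6)² = 1.000
te_Task 2 = (6 + 4·11 + 16)/6 = 66/6 = 11; σ²_Task 2 = ((16−6)/6)² = 2.778
te_Task 3 = (5 + 4·9 + 13)/6 = 54/6 = 9; σ²_Task 3 = ((13−5)/6)² = 1.778
te_Task 4 = (3 + 4·7 + 17)/6 = 48/6 = 8; σ²_Task 4 = ((17−3)/6)² = 5.444
te_Task 5 = (1 + 4·3 + 5)/6 = 18/6 = 3; σ²_Task 5 = ((5−1)/6)² = 0.444
te_Task 6 = (5 + 4·6 + 13)/6 = 42/6 = 7; σ²_Task 6 = ((13−5)/6)² = 1.778
te_Task 7 = (4 + 4·7 + 10)/6 = 42/6 = 7; σ²_Task 7 = ((10−4)/6)² = 1.000

Forward pass:
ES_Task 1 = 0; EF_Task 1 = 6
ES_Task 2 = 6; EF_Task 2 = 6+11 = 17
ES_Task 3 = 6; EF_Task 3 = 6+9 = 15
ES_Task 4 = 15; EF_Task 4 = 15+8 = 23
ES_Task 5 = max(EF_Task 1=6, EF_Task 2=17) = 17; EF_Task 5 = 17+3 = 20
ES_Task 6 = max(EF_Task 1=6, EF_Task 3=15) = 15; EF_Task 6 = 15+7 = 22
ES_Task 7 = max(EF_Task 2=17, EF_Task 4=23, EF_Task 5=20, EF_Task 6=22) = 23; EF_Task 7 = 23+7 = 30
Expected project duration μ = 30 days. Critical path: Task 1 → Task 3 → Task 4 → Task 7.

Variances on critical path: σ²_Task 1=1.000, σ²_Task 3=1.778, σ²_Task 4=5.444, σ²_Task 7=1.000.
Largest is σ²_Task 4 = 5.444.

Task 4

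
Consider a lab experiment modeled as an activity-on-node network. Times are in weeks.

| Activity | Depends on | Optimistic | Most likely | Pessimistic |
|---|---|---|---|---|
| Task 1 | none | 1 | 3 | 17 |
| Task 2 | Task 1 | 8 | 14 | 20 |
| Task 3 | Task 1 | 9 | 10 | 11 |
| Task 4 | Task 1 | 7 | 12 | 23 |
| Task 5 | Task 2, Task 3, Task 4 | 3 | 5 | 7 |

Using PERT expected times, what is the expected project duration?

te_Task 1 = (1 + 4·3 + 17)/6 = 30/6 = 5
te_Task 2 = (8 + 4·14 + 20)/6 = 84/6 = 14
te_Task 3 = (9 + 4·10 + 11)/6 = 60/6 = 10
te_Task 4 = (7 + 4·12 + 23)/6 = 78/6 = 13
te_Task 5 = (3 + 4·5 + 7)/6 = 30/6 = 5

Forward pass:
ES_Task 1 = 0; EF_Task 1 = 5
ES_Task 2 = 5; EF_Task 2 = 5+14 = 19
ES_Task 3 = 5; EF_Task 3 = 5+10 = 15
ES_Task 4 = 5; EF_Task 4 = 5+13 = 18
ES_Task 5 = max(EF_Task 2=19, EF_Task 3=15, EF_Task 4=18) = 19; EF_Task 5 = 19+5 = 24
Expected project duration μ = 24 weeks. Critical path: Task 1 → Task 2 → Task 5.

24 weeks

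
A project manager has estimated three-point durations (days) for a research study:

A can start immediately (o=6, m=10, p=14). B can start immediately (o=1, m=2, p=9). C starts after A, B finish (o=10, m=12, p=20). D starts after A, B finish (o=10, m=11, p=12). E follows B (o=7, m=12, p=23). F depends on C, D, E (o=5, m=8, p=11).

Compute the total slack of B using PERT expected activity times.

7 days

te_A = (6 + 4·10 + 14)/6 = 60/6 = 10
te_B = (1 + 4·2 + 9)/6 = 18/6 = 3
te_C = (10 + 4·12 + 20)/6 = 78/6 = 13
te_D = (10 + 4·11 + 12)/6 = 66/6 = 11
te_E = (7 + 4·12 + 23)/6 = 78/6 = 13
te_F = (5 + 4·8 + 11)/6 = 48/6 = 8

Forward pass:
ES_A = 0; EF_A = 10
ES_B = 0; EF_B = 3
ES_C = max(EF_A=10, EF_B=3) = 10; EF_C = 10+13 = 23
ES_D = max(EF_A=10, EF_B=3) = 10; EF_D = 10+11 = 21
ES_E = 3; EF_E = 3+13 = 16
ES_F = max(EF_C=23, EF_D=21, EF_E=16) = 23; EF_F = 23+8 = 31
Expected project duration μ = 31 days. Critical path: A → C → F.

Backward pass:
LF_F = 31; LS_F = 31−8 = 23
LF_E = LS_F = 23; LS_E = 23−13 = 10
LF_D = LS_F = 23; LS_D = 23−11 = 12
LF_C = LS_F = 23; LS_C = 23−13 = 10
LF_B = min(LS_C=10, LS_D=12, LS_E=10) = 10; LS_B = 10−3 = 7
LF_A = min(LS_C=10, LS_D=12) = 10; LS_A = 10−10 = 0
Slack_B = LS_B − ES_B = 7 − 0 = 7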